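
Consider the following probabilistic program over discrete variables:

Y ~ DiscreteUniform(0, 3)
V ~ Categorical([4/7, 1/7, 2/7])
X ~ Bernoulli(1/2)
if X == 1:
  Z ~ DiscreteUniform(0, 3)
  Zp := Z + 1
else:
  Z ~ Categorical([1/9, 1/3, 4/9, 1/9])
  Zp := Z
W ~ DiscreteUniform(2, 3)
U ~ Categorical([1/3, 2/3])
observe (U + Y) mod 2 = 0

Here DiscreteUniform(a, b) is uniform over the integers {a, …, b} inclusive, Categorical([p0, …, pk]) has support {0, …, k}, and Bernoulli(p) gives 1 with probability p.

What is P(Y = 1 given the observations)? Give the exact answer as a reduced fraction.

P(Y = 1 | obs) = 1/3

Enumerate traces; 192 have nonzero weight after conditioning:
  (Y=0, V=0, X=0, Z=0, W=2, U=0) weight 1/756
  (Y=0, V=0, X=0, Z=0, W=3, U=0) weight 1/756
  (Y=0, V=0, X=0, Z=1, W=2, U=0) weight 1/252
  (Y=0, V=0, X=0, Z=1, W=3, U=0) weight 1/252
  (Y=0, V=0, X=0, Z=2, W=2, U=0) weight 1/189
  (Y=0, V=0, X=0, Z=2, W=3, U=0) weight 1/189
  (Y=0, V=0, X=0, Z=3, W=2, U=0) weight 1/756
  (Y=0, V=0, X=0, Z=3, W=3, U=0) weight 1/756
  (Y=1, V=0, X=0, Z=0, W=2, U=1) weight 1/378
  (Y=2, V=0, X=0, Z=0, W=2, U=0) weight 1/756
  … 182 more
Group by Y:
  weight(Y=0) = 1/12
  weight(Y=1) = 1/6
  weight(Y=2) = 1/12
  weight(Y=3) = 1/6
Total weight = 1/12 + 1/6 + 1/12 + 1/6 = 1/2
P(Y=0 | obs) = 1/12 / 1/2 = 1/6
P(Y=1 | obs) = 1/6 / 1/2 = 1/3
P(Y=2 | obs) = 1/12 / 1/2 = 1/6
P(Y=3 | obs) = 1/6 / 1/2 = 1/3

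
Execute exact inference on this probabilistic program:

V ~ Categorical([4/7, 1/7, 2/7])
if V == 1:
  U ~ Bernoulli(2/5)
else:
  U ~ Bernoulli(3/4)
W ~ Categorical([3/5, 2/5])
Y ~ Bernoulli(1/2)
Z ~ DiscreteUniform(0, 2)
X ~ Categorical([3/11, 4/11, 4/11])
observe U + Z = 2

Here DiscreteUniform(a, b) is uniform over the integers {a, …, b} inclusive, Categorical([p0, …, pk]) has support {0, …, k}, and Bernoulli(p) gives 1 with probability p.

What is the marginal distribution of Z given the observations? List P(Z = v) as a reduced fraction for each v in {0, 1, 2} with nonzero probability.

P(Z=1) = 7/10, P(Z=2) = 3/10

Enumerate traces; 72 have nonzero weight after conditioning:
  (V=0, U=0, W=0, Y=0, Z=2, X=0) weight 3/770
  (V=0, U=0, W=0, Y=0, Z=2, X=1) weight 2/385
  (V=0, U=0, W=0, Y=0, Z=2, X=2) weight 2/385
  (V=0, U=0, W=0, Y=1, Z=2, X=0) weight 3/770
  (V=0, U=0, W=0, Y=1, Z=2, X=1) weight 2/385
  (V=0, U=0, W=0, Y=1, Z=2, X=2) weight 2/385
  (V=0, U=0, W=1, Y=0, Z=2, X=0) weight 1/385
  (V=0, U=0, W=1, Y=0, Z=2, X=1) weight 4/1155
  (V=0, U=1, W=0, Y=0, Z=1, X=0) weight 9/770
  … 63 more
Group by Z:
  weight(Z=1) = 7/30
  weight(Z=2) = 1/10
Total weight = 7/30 + 1/10 = 1/3
P(Z=1 | obs) = 7/30 / 1/3 = 7/10
P(Z=2 | obs) = 1/10 / 1/3 = 3/10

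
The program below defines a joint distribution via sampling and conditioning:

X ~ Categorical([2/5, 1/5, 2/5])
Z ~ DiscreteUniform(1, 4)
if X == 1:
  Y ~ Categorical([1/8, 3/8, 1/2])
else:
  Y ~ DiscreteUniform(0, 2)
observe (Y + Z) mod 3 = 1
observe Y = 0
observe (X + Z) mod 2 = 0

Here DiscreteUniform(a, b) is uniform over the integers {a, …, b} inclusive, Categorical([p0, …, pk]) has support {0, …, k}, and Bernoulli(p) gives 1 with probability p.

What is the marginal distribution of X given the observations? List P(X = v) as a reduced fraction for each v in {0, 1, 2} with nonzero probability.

P(X=0) = 16/35, P(X=1) = 3/35, P(X=2) = 16/35

Enumerate traces; 3 have nonzero weight after conditioning:
  (X=0, Z=4, Y=0) weight 1/30
  (X=1, Z=1, Y=0) weight 1/160
  (X=2, Z=4, Y=0) weight 1/30
Group by X:
  weight(X=0) = 1/30
  weight(X=1) = 1/160
  weight(X=2) = 1/30
Total weight = 1/30 + 1/160 + 1/30 = 7/96
P(X=0 | obs) = 1/30 / 7/96 = 16/35
P(X=1 | obs) = 1/160 / 7/96 = 3/35
P(X=2 | obs) = 1/30 / 7/96 = 16/35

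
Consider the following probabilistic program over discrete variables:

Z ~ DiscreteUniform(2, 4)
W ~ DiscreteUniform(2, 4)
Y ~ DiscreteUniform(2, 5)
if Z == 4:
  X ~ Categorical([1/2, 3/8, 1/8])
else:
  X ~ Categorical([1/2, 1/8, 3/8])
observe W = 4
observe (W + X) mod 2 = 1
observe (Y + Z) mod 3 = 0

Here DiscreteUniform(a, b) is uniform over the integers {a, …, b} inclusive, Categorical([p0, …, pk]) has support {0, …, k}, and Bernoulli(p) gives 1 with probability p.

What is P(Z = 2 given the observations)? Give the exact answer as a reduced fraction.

P(Z = 2 | obs) = 1/8

Enumerate traces; 4 have nonzero weight after conditioning:
  (Z=2, W=4, Y=4, X=1) weight 1/288
  (Z=3, W=4, Y=3, X=1) weight 1/288
  (Z=4, W=4, Y=2, X=1) weight 1/96
  (Z=4, W=4, Y=5, X=1) weight 1/96
Group by Z:
  weight(Z=2) = 1/288
  weight(Z=3) = 1/288
  weight(Z=4) = 1/48
Total weight = 1/288 + 1/288 + 1/48 = 1/36
P(Z=2 | obs) = 1/288 / 1/36 = 1/8
P(Z=3 | obs) = 1/288 / 1/36 = 1/8
P(Z=4 | obs) = 1/48 / 1/36 = 3/4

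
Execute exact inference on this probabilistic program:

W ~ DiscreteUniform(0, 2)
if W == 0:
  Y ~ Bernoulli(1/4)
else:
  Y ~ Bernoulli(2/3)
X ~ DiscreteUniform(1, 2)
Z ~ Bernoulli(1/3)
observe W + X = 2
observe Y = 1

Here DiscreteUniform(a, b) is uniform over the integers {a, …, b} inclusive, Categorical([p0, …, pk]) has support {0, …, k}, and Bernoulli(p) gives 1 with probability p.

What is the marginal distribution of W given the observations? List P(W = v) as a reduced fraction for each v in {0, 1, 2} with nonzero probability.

Enumerate traces; 4 have nonzero weight after conditioning:
  (W=0, Y=1, X=2, Z=0) weight 1/36
  (W=0, Y=1, X=2, Z=1) weight 1/72
  (W=1, Y=1, X=1, Z=0) weight 2/27
  (W=1, Y=1, X=1, Z=1) weight 1/27
Group by W:
  weight(W=0) = 1/24
  weight(W=1) = 1/9
Total weight = 1/24 + 1/9 = 11/72
P(W=0 | obs) = 1/24 / 11/72 = 3/11
P(W=1 | obs) = 1/9 / 11/72 = 8/11

P(W=0) = 3/11, P(W=1) = 8/11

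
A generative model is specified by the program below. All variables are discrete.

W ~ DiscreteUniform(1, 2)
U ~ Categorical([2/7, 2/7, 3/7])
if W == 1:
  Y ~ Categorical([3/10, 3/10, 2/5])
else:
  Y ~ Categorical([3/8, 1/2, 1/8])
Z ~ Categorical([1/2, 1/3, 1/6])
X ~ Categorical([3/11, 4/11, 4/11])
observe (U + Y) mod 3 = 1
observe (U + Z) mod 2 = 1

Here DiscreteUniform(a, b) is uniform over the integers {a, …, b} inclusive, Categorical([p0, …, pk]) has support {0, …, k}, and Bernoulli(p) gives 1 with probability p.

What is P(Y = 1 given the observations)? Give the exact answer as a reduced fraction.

Enumerate traces; 24 have nonzero weight after conditioning:
  (W=1, U=0, Y=1, Z=1, X=0) weight 3/770
  (W=1, U=0, Y=1, Z=1, X=1) weight 2/385
  (W=1, U=0, Y=1, Z=1, X=2) weight 2/385
  (W=1, U=1, Y=0, Z=0, X=0) weight 9/1540
  (W=1, U=1, Y=0, Z=0, X=1) weight 3/385
  (W=1, U=1, Y=0, Z=0, X=2) weight 3/385
  (W=1, U=1, Y=0, Z=2, X=0) weight 3/1540
  (W=1, U=1, Y=0, Z=2, X=1) weight 1/385
  (W=1, U=2, Y=2, Z=1, X=0) weight 3/385
  … 15 more
Group by Y:
  weight(Y=0) = 9/140
  weight(Y=1) = 4/105
  weight(Y=2) = 3/80
Total weight = 9/140 + 4/105 + 3/80 = 47/336
P(Y=0 | obs) = 9/140 / 47/336 = 108/235
P(Y=1 | obs) = 4/105 / 47/336 = 64/235
P(Y=2 | obs) = 3/80 / 47/336 = 63/235

P(Y = 1 | obs) = 64/235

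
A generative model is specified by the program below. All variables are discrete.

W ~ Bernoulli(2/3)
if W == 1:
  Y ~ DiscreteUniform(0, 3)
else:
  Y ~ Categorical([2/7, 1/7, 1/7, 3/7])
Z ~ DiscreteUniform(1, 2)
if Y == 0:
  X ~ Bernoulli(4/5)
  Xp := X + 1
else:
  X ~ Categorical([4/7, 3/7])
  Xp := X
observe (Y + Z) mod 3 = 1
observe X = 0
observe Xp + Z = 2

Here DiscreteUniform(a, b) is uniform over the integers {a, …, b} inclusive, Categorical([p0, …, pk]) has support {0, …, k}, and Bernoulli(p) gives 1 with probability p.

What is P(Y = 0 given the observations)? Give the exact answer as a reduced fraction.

Enumerate traces; 4 have nonzero weight after conditioning:
  (W=0, Y=0, Z=1, X=0) weight 1/105
  (W=0, Y=2, Z=2, X=0) weight 2/147
  (W=1, Y=0, Z=1, X=0) weight 1/60
  (W=1, Y=2, Z=2, X=0) weight 1/21
Group by Y:
  weight(Y=0) = 11/420
  weight(Y=2) = 3/49
Total weight = 11/420 + 3/49 = 257/2940
P(Y=0 | obs) = 11/420 / 257/2940 = 77/257
P(Y=2 | obs) = 3/49 / 257/2940 = 180/257

P(Y = 0 | obs) = 77/257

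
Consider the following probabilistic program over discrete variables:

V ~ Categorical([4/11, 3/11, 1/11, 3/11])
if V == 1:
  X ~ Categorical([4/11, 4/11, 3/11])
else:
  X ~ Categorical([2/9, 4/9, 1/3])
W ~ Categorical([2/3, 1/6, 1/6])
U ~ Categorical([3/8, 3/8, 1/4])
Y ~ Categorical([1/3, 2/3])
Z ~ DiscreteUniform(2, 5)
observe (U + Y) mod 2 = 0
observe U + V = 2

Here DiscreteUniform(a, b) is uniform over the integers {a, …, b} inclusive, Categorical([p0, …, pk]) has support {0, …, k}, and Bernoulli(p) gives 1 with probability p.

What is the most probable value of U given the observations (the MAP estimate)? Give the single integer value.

argmax_v P(U = v | obs) = 1

Enumerate traces; 108 have nonzero weight after conditioning:
  (V=0, X=0, W=0, U=2, Y=0, Z=2) weight 1/891
  (V=0, X=0, W=0, U=2, Y=0, Z=3) weight 1/891
  (V=0, X=0, W=0, U=2, Y=0, Z=4) weight 1/891
  (V=0, X=0, W=0, U=2, Y=0, Z=5) weight 1/891
  (V=0, X=0, W=1, U=2, Y=0, Z=2) weight 1/3564
  (V=0, X=0, W=1, U=2, Y=0, Z=3) weight 1/3564
  (V=0, X=0, W=1, U=2, Y=0, Z=4) weight 1/3564
  (V=0, X=0, W=1, U=2, Y=0, Z=5) weight 1/3564
  (V=1, X=0, W=0, U=1, Y=1, Z=2) weight 1/242
  (V=2, X=0, W=0, U=0, Y=0, Z=2) weight 1/2376
  … 98 more
Group by U:
  weight(U=0) = 1/88
  weight(U=1) = 3/44
  weight(U=2) = 1/33
Total weight = 1/88 + 3/44 + 1/33 = 29/264
P(U=0 | obs) = 1/88 / 29/264 = 3/29
P(U=1 | obs) = 3/44 / 29/264 = 18/29
P(U=2 | obs) = 1/33 / 29/264 = 8/29
argmax = 1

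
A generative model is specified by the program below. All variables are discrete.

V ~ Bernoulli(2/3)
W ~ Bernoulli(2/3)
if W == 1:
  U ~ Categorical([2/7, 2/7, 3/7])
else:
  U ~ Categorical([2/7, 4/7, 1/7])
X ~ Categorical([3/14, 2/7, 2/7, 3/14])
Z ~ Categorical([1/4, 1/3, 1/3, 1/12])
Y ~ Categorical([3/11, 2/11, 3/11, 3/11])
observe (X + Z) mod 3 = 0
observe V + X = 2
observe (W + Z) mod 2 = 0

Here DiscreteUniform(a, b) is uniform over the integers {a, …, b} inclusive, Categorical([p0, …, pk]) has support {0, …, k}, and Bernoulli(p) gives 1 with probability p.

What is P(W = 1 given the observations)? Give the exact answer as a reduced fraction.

P(W = 1 | obs) = 1/2

Enumerate traces; 24 have nonzero weight after conditioning:
  (V=0, W=1, U=0, X=2, Z=1, Y=0) weight 8/4851
  (V=0, W=1, U=0, X=2, Z=1, Y=1) weight 16/14553
  (V=0, W=1, U=0, X=2, Z=1, Y=2) weight 8/4851
  (V=0, W=1, U=0, X=2, Z=1, Y=3) weight 8/4851
  (V=0, W=1, U=1, X=2, Z=1, Y=0) weight 8/4851
  (V=0, W=1, U=1, X=2, Z=1, Y=1) weight 16/14553
  (V=0, W=1, U=1, X=2, Z=1, Y=2) weight 8/4851
  (V=0, W=1, U=1, X=2, Z=1, Y=3) weight 8/4851
  (V=1, W=0, U=0, X=1, Z=2, Y=0) weight 8/4851
  … 15 more
Group by W:
  weight(W=0) = 4/189
  weight(W=1) = 4/189
Total weight = 4/189 + 4/189 = 8/189
P(W=0 | obs) = 4/189 / 8/189 = 1/2
P(W=1 | obs) = 4/189 / 8/189 = 1/2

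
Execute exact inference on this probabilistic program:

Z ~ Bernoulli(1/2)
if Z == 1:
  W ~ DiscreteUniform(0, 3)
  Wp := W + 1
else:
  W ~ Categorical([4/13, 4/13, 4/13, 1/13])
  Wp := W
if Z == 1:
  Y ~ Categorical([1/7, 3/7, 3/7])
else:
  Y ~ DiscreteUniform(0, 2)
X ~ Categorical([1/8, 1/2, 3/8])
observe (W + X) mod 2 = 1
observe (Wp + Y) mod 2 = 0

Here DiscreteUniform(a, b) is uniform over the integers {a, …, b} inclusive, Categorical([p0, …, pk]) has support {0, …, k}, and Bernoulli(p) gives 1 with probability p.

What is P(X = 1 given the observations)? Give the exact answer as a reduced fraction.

Enumerate traces; 18 have nonzero weight after conditioning:
  (Z=0, W=0, Y=0, X=1) weight 1/39
  (Z=0, W=0, Y=2, X=1) weight 1/39
  (Z=0, W=1, Y=1, X=0) weight 1/156
  (Z=0, W=1, Y=1, X=2) weight 1/52
  (Z=0, W=2, Y=0, X=1) weight 1/39
  (Z=0, W=2, Y=2, X=1) weight 1/39
  (Z=0, W=3, Y=1, X=0) weight 1/624
  (Z=0, W=3, Y=1, X=2) weight 1/208
  … 10 more
Group by X:
  weight(X=0) = 113/4368
  weight(X=1) = 341/2184
  weight(X=2) = 113/1456
Total weight = 113/4368 + 341/2184 + 113/1456 = 27/104
P(X=0 | obs) = 113/4368 / 27/104 = 113/1134
P(X=1 | obs) = 341/2184 / 27/104 = 341/567
P(X=2 | obs) = 113/1456 / 27/104 = 113/378

P(X = 1 | obs) = 341/567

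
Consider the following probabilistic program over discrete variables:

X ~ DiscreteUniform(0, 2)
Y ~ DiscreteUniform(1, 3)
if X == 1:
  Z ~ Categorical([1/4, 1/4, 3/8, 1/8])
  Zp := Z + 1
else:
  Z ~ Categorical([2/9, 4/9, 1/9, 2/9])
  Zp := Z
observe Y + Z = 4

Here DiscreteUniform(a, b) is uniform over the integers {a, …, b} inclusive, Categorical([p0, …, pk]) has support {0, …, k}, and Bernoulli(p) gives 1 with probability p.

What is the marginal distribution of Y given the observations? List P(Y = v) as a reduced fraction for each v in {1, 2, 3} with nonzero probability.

Enumerate traces; 9 have nonzero weight after conditioning:
  (X=0, Y=1, Z=3) weight 2/81
  (X=0, Y=2, Z=2) weight 1/81
  (X=0, Y=3, Z=1) weight 4/81
  (X=1, Y=1, Z=3) weight 1/72
  (X=1, Y=2, Z=2) weight 1/24
  (X=1, Y=3, Z=1) weight 1/36
  (X=2, Y=1, Z=3) weight 2/81
  (X=2, Y=2, Z=2) weight 1/81
  … 1 more
Group by Y:
  weight(Y=1) = 41/648
  weight(Y=2) = 43/648
  weight(Y=3) = 41/324
Total weight = 41/648 + 43/648 + 41/324 = 83/324
P(Y=1 | obs) = 41/648 / 83/324 = 41/166
P(Y=2 | obs) = 43/648 / 83/324 = 43/166
P(Y=3 | obs) = 41/324 / 83/324 = 41/83

P(Y=1) = 41/166, P(Y=2) = 43/166, P(Y=3) = 41/83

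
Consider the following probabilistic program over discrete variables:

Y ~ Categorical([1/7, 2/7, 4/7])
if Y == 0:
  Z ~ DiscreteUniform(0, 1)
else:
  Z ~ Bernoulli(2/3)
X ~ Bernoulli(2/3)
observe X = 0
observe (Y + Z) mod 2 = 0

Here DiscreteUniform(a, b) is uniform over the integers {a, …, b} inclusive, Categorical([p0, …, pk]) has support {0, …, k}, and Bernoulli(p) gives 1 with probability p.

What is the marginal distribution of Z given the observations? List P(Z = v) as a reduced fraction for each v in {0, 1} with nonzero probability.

P(Z=0) = 11/19, P(Z=1) = 8/19

Enumerate traces; 3 have nonzero weight after conditioning:
  (Y=0, Z=0, X=0) weight 1/42
  (Y=1, Z=1, X=0) weight 4/63
  (Y=2, Z=0, X=0) weight 4/63
Group by Z:
  weight(Z=0) = 11/126
  weight(Z=1) = 4/63
Total weight = 11/126 + 4/63 = 19/126
P(Z=0 | obs) = 11/126 / 19/126 = 11/19
P(Z=1 | obs) = 4/63 / 19/126 = 8/19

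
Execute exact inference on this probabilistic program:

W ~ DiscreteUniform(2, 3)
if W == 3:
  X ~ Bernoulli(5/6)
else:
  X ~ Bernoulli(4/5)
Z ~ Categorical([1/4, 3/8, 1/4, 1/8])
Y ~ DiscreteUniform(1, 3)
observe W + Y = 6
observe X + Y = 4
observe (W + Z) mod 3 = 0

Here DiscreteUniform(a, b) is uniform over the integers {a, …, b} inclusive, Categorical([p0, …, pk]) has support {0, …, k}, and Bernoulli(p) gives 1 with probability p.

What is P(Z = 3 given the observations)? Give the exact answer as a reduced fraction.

P(Z = 3 | obs) = 1/3

Enumerate traces; 2 have nonzero weight after conditioning:
  (W=3, X=1, Z=0, Y=3) weight 5/144
  (W=3, X=1, Z=3, Y=3) weight 5/288
Group by Z:
  weight(Z=0) = 5/144
  weight(Z=3) = 5/288
Total weight = 5/144 + 5/288 = 5/96
P(Z=0 | obs) = 5/144 / 5/96 = 2/3
P(Z=3 | obs) = 5/288 / 5/96 = 1/3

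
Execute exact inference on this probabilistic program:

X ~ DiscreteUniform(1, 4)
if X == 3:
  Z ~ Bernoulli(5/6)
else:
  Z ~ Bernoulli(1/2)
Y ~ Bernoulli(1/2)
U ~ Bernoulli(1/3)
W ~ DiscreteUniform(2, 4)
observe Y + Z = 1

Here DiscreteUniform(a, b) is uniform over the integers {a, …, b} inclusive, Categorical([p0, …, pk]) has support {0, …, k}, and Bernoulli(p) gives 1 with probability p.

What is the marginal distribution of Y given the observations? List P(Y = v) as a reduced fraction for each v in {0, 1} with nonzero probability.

P(Y=0) = 7/12, P(Y=1) = 5/12

Enumerate traces; 48 have nonzero weight after conditioning:
  (X=1, Z=0, Y=1, U=0, W=2) weight 1/72
  (X=1, Z=0, Y=1, U=0, W=3) weight 1/72
  (X=1, Z=0, Y=1, U=0, W=4) weight 1/72
  (X=1, Z=0, Y=1, U=1, W=2) weight 1/144
  (X=1, Z=0, Y=1, U=1, W=3) weight 1/144
  (X=1, Z=0, Y=1, U=1, W=4) weight 1/144
  (X=1, Z=1, Y=0, U=0, W=2) weight 1/72
  (X=1, Z=1, Y=0, U=0, W=3) weight 1/72
  … 40 more
Group by Y:
  weight(Y=0) = 7/24
  weight(Y=1) = 5/24
Total weight = 7/24 + 5/24 = 1/2
P(Y=0 | obs) = 7/24 / 1/2 = 7/12
P(Y=1 | obs) = 5/24 / 1/2 = 5/12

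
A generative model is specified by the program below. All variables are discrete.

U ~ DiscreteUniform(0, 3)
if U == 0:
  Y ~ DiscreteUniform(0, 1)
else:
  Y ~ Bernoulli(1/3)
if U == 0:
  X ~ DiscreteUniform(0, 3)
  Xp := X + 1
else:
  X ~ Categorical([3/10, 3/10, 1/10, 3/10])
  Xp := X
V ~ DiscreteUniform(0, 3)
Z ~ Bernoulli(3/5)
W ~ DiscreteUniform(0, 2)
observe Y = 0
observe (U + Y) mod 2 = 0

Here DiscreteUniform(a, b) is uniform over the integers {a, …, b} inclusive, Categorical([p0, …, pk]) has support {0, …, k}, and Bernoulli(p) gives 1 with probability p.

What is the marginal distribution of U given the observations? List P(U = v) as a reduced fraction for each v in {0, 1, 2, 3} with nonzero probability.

P(U=0) = 3/7, P(U=2) = 4/7

Enumerate traces; 192 have nonzero weight after conditioning:
  (U=0, Y=0, X=0, V=0, Z=0, W=0) weight 1/960
  (U=0, Y=0, X=0, V=0, Z=0, W=1) weight 1/960
  (U=0, Y=0, X=0, V=0, Z=0, W=2) weight 1/960
  (U=0, Y=0, X=0, V=0, Z=1, W=0) weight 1/640
  (U=0, Y=0, X=0, V=0, Z=1, W=1) weight 1/640
  (U=0, Y=0, X=0, V=0, Z=1, W=2) weight 1/640
  (U=0, Y=0, X=0, V=1, Z=0, W=0) weight 1/960
  (U=0, Y=0, X=0, V=1, Z=0, W=1) weight 1/960
  (U=2, Y=0, X=0, V=0, Z=0, W=0) weight 1/600
  … 183 more
Group by U:
  weight(U=0) = 1/8
  weight(U=2) = 1/6
Total weight = 1/8 + 1/6 = 7/24
P(U=0 | obs) = 1/8 / 7/24 = 3/7
P(U=2 | obs) = 1/6 / 7/24 = 4/7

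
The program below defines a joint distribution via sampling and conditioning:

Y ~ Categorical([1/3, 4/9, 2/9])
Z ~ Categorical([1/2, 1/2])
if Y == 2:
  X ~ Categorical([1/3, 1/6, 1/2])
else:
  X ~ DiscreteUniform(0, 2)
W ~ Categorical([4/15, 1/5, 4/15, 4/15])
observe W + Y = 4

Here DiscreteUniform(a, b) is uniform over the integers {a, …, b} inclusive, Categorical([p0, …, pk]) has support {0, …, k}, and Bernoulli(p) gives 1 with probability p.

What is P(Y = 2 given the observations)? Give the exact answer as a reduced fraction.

Enumerate traces; 12 have nonzero weight after conditioning:
  (Y=1, Z=0, X=0, W=3) weight 8/405
  (Y=1, Z=0, X=1, W=3) weight 8/405
  (Y=1, Z=0, X=2, W=3) weight 8/405
  (Y=1, Z=1, X=0, W=3) weight 8/405
  (Y=1, Z=1, X=1, W=3) weight 8/405
  (Y=1, Z=1, X=2, W=3) weight 8/405
  (Y=2, Z=0, X=0, W=2) weight 4/405
  (Y=2, Z=0, X=1, W=2) weight 2/405
  … 4 more
Group by Y:
  weight(Y=1) = 16/135
  weight(Y=2) = 8/135
Total weight = 16/135 + 8/135 = 8/45
P(Y=1 | obs) = 16/135 / 8/45 = 2/3
P(Y=2 | obs) = 8/135 / 8/45 = 1/3

P(Y = 2 | obs) = 1/3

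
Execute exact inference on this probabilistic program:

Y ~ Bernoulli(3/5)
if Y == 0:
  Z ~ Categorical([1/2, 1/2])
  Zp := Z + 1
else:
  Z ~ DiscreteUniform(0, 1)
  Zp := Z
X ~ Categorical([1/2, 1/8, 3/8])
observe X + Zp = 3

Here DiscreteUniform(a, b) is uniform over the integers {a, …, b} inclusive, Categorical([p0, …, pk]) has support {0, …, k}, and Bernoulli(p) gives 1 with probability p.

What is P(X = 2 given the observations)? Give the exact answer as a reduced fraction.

Enumerate traces; 3 have nonzero weight after conditioning:
  (Y=0, Z=0, X=2) weight 3/40
  (Y=0, Z=1, X=1) weight 1/40
  (Y=1, Z=1, X=2) weight 9/80
Group by X:
  weight(X=1) = 1/40
  weight(X=2) = 3/16
Total weight = 1/40 + 3/16 = 17/80
P(X=1 | obs) = 1/40 / 17/80 = 2/17
P(X=2 | obs) = 3/16 / 17/80 = 15/17

P(X = 2 | obs) = 15/17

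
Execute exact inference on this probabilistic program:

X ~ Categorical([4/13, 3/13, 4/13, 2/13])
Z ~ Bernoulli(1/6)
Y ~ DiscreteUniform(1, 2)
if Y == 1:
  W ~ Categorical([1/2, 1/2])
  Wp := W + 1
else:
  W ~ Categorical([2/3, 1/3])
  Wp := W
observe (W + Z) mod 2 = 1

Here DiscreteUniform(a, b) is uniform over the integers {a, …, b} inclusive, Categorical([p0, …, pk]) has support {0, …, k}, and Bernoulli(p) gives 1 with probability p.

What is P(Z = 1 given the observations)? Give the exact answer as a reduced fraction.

Enumerate traces; 16 have nonzero weight after conditioning:
  (X=0, Z=0, Y=1, W=1) weight 5/78
  (X=0, Z=0, Y=2, W=1) weight 5/117
  (X=0, Z=1, Y=1, W=0) weight 1/78
  (X=0, Z=1, Y=2, W=0) weight 2/117
  (X=1, Z=0, Y=1, W=1) weight 5/104
  (X=1, Z=0, Y=2, W=1) weight 5/156
  (X=1, Z=1, Y=1, W=0) weight 1/104
  (X=1, Z=1, Y=2, W=0) weight 1/78
  … 8 more
Group by Z:
  weight(Z=0) = 25/72
  weight(Z=1) = 7/72
Total weight = 25/72 + 7/72 = 4/9
P(Z=0 | obs) = 25/72 / 4/9 = 25/32
P(Z=1 | obs) = 7/72 / 4/9 = 7/32

P(Z = 1 | obs) = 7/32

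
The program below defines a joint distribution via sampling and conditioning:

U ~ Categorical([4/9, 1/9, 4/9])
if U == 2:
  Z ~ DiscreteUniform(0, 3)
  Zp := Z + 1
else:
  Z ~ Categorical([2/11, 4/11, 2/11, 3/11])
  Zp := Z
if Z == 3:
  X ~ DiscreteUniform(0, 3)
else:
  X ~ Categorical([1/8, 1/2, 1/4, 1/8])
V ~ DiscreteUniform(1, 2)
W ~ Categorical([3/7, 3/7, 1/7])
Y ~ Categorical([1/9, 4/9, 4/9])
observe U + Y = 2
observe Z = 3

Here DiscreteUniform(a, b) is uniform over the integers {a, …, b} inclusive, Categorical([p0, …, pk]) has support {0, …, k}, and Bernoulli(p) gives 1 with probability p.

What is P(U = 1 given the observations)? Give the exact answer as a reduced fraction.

P(U = 1 | obs) = 12/71

Enumerate traces; 72 have nonzero weight after conditioning:
  (U=0, Z=3, X=0, V=1, W=0, Y=2) weight 2/693
  (U=0, Z=3, X=0, V=1, W=1, Y=2) weight 2/693
  (U=0, Z=3, X=0, V=1, W=2, Y=2) weight 2/2079
  (U=0, Z=3, X=0, V=2, W=0, Y=2) weight 2/693
  (U=0, Z=3, X=0, V=2, W=1, Y=2) weight 2/693
  (U=0, Z=3, X=0, V=2, W=2, Y=2) weight 2/2079
  (U=0, Z=3, X=1, V=1, W=0, Y=2) weight 2/693
  (U=0, Z=3, X=1, V=1, W=1, Y=2) weight 2/693
  (U=1, Z=3, X=0, V=1, W=0, Y=1) weight 1/1386
  (U=2, Z=3, X=0, V=1, W=0, Y=0) weight 1/1512
  … 62 more
Group by U:
  weight(U=0) = 16/297
  weight(U=1) = 4/297
  weight(U=2) = 1/81
Total weight = 16/297 + 4/297 + 1/81 = 71/891
P(U=0 | obs) = 16/297 / 71/891 = 48/71
P(U=1 | obs) = 4/297 / 71/891 = 12/71
P(U=2 | obs) = 1/81 / 71/891 = 11/71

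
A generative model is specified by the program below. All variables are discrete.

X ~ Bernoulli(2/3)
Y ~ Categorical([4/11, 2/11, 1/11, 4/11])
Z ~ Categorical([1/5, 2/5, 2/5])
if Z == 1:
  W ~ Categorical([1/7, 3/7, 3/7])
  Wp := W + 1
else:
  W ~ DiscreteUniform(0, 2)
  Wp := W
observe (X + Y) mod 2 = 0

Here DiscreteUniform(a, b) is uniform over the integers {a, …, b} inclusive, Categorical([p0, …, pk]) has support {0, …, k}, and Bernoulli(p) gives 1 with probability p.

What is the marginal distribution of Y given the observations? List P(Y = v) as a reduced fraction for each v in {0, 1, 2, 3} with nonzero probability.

P(Y=0) = 4/17, P(Y=1) = 4/17, P(Y=2) = 1/17, P(Y=3) = 8/17

Enumerate traces; 36 have nonzero weight after conditioning:
  (X=0, Y=0, Z=0, W=0) weight 4/495
  (X=0, Y=0, Z=0, W=1) weight 4/495
  (X=0, Y=0, Z=0, W=2) weight 4/495
  (X=0, Y=0, Z=1, W=0) weight 8/1155
  (X=0, Y=0, Z=1, W=1) weight 8/385
  (X=0, Y=0, Z=1, W=2) weight 8/385
  (X=0, Y=0, Z=2, W=0) weight 8/495
  (X=0, Y=0, Z=2, W=1) weight 8/495
  (X=0, Y=2, Z=0, W=0) weight 1/495
  (X=1, Y=1, Z=0, W=0) weight 4/495
  … 26 more
Group by Y:
  weight(Y=0) = 4/33
  weight(Y=1) = 4/33
  weight(Y=2) = 1/33
  weight(Y=3) = 8/33
Total weight = 4/33 + 4/33 + 1/33 + 8/33 = 17/33
P(Y=0 | obs) = 4/33 / 17/33 = 4/17
P(Y=1 | obs) = 4/33 / 17/33 = 4/17
P(Y=2 | obs) = 1/33 / 17/33 = 1/17
P(Y=3 | obs) = 8/33 / 17/33 = 8/17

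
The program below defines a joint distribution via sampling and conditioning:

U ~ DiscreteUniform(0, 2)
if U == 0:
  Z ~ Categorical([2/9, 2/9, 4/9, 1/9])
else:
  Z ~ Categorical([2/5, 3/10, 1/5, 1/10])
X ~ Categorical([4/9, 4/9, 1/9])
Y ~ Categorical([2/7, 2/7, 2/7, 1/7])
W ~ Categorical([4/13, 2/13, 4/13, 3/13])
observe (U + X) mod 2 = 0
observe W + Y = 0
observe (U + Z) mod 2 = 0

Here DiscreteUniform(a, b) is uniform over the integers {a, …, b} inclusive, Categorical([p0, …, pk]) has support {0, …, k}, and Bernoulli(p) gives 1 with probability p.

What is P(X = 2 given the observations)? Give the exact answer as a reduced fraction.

P(X = 2 | obs) = 19/119

Enumerate traces; 10 have nonzero weight after conditioning:
  (U=0, Z=0, X=0, Y=0, W=0) weight 64/22113
  (U=0, Z=0, X=2, Y=0, W=0) weight 16/22113
  (U=0, Z=2, X=0, Y=0, W=0) weight 128/22113
  (U=0, Z=2, X=2, Y=0, W=0) weight 32/22113
  (U=1, Z=1, X=1, Y=0, W=0) weight 16/4095
  (U=1, Z=3, X=1, Y=0, W=0) weight 16/12285
  (U=2, Z=0, X=0, Y=0, W=0) weight 64/12285
  (U=2, Z=0, X=2, Y=0, W=0) weight 16/12285
  … 2 more
Group by X:
  weight(X=0) = 608/36855
  weight(X=1) = 64/12285
  weight(X=2) = 152/36855
Total weight = 608/36855 + 64/12285 + 152/36855 = 136/5265
P(X=0 | obs) = 608/36855 / 136/5265 = 76/119
P(X=1 | obs) = 64/12285 / 136/5265 = 24/119
P(X=2 | obs) = 152/36855 / 136/5265 = 19/119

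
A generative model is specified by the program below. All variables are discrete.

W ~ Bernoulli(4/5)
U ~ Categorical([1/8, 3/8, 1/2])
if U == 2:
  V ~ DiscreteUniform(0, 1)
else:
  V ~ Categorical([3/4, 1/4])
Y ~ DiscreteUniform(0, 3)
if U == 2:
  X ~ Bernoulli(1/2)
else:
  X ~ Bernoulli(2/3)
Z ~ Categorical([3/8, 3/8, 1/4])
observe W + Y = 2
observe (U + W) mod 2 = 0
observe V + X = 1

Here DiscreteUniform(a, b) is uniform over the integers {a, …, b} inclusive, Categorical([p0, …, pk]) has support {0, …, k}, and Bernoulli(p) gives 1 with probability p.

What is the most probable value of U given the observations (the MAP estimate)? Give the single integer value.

argmax_v P(U = v | obs) = 1

Enumerate traces; 18 have nonzero weight after conditioning:
  (W=0, U=0, V=0, Y=2, X=1, Z=0) weight 3/2560
  (W=0, U=0, V=0, Y=2, X=1, Z=1) weight 3/2560
  (W=0, U=0, V=0, Y=2, X=1, Z=2) weight 1/1280
  (W=0, U=0, V=1, Y=2, X=0, Z=0) weight 1/5120
  (W=0, U=0, V=1, Y=2, X=0, Z=1) weight 1/5120
  (W=0, U=0, V=1, Y=2, X=0, Z=2) weight 1/7680
  (W=0, U=2, V=0, Y=2, X=1, Z=0) weight 3/1280
  (W=0, U=2, V=0, Y=2, X=1, Z=1) weight 3/1280
  (W=1, U=1, V=0, Y=1, X=1, Z=0) weight 9/640
  … 9 more
Group by U:
  weight(U=0) = 7/1920
  weight(U=1) = 7/160
  weight(U=2) = 1/80
Total weight = 7/1920 + 7/160 + 1/80 = 23/384
P(U=0 | obs) = 7/1920 / 23/384 = 7/115
P(U=1 | obs) = 7/160 / 23/384 = 84/115
P(U=2 | obs) = 1/80 / 23/384 = 24/115
argmax = 1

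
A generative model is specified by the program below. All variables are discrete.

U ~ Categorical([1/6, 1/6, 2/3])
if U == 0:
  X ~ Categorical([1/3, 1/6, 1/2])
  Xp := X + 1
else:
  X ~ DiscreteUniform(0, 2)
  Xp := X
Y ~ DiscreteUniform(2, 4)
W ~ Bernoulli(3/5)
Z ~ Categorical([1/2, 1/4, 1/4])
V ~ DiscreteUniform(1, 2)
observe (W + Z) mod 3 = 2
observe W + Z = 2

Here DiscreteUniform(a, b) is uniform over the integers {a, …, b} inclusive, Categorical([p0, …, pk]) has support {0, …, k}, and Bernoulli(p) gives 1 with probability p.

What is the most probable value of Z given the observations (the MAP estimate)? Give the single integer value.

argmax_v P(Z = v | obs) = 1

Enumerate traces; 108 have nonzero weight after conditioning:
  (U=0, X=0, Y=2, W=0, Z=2, V=1) weight 1/1080
  (U=0, X=0, Y=2, W=0, Z=2, V=2) weight 1/1080
  (U=0, X=0, Y=2, W=1, Z=1, V=1) weight 1/720
  (U=0, X=0, Y=2, W=1, Z=1, V=2) weight 1/720
  (U=0, X=0, Y=3, W=0, Z=2, V=1) weight 1/1080
  (U=0, X=0, Y=3, W=0, Z=2, V=2) weight 1/1080
  (U=0, X=0, Y=3, W=1, Z=1, V=1) weight 1/720
  (U=0, X=0, Y=3, W=1, Z=1, V=2) weight 1/720
  … 100 more
Group by Z:
  weight(Z=1) = 3/20
  weight(Z=2) = 1/10
Total weight = 3/20 + 1/10 = 1/4
P(Z=1 | obs) = 3/20 / 1/4 = 3/5
P(Z=2 | obs) = 1/10 / 1/4 = 2/5
argmax = 1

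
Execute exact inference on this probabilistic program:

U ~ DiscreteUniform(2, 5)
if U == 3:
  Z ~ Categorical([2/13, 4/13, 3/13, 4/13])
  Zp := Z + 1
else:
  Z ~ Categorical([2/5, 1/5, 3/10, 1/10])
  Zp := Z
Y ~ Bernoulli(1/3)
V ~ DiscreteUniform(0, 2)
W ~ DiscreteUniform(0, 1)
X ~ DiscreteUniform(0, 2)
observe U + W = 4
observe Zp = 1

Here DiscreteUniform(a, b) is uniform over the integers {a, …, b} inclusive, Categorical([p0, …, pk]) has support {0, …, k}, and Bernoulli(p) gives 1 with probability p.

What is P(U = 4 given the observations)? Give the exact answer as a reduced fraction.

Enumerate traces; 36 have nonzero weight after conditioning:
  (U=3, Z=0, Y=0, V=0, W=1, X=0) weight 1/702
  (U=3, Z=0, Y=0, V=0, W=1, X=1) weight 1/702
  (U=3, Z=0, Y=0, V=0, W=1, X=2) weight 1/702
  (U=3, Z=0, Y=0, V=1, W=1, X=0) weight 1/702
  (U=3, Z=0, Y=0, V=1, W=1, X=1) weight 1/702
  (U=3, Z=0, Y=0, V=1, W=1, X=2) weight 1/702
  (U=3, Z=0, Y=0, V=2, W=1, X=0) weight 1/702
  (U=3, Z=0, Y=0, V=2, W=1, X=1) weight 1/702
  (U=4, Z=1, Y=0, V=0, W=0, X=0) weight 1/540
  … 27 more
Group by U:
  weight(U=3) = 1/52
  weight(U=4) = 1/40
Total weight = 1/52 + 1/40 = 23/520
P(U=3 | obs) = 1/52 / 23/520 = 10/23
P(U=4 | obs) = 1/40 / 23/520 = 13/23

P(U = 4 | obs) = 13/23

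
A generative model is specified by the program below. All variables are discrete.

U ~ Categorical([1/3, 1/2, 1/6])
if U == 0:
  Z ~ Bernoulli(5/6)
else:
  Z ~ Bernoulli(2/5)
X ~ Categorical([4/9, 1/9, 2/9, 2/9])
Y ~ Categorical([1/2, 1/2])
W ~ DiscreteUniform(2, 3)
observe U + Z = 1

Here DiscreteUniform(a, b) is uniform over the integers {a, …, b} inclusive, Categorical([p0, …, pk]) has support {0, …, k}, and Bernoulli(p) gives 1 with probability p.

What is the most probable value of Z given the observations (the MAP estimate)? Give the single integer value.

Enumerate traces; 32 have nonzero weight after conditioning:
  (U=0, Z=1, X=0, Y=0, W=2) weight 5/162
  (U=0, Z=1, X=0, Y=0, W=3) weight 5/162
  (U=0, Z=1, X=0, Y=1, W=2) weight 5/162
  (U=0, Z=1, X=0, Y=1, W=3) weight 5/162
  (U=0, Z=1, X=1, Y=0, W=2) weight 5/648
  (U=0, Z=1, X=1, Y=0, W=3) weight 5/648
  (U=0, Z=1, X=1, Y=1, W=2) weight 5/648
  (U=0, Z=1, X=1, Y=1, W=3) weight 5/648
  (U=1, Z=0, X=0, Y=0, W=2) weight 1/30
  … 23 more
Group by Z:
  weight(Z=0) = 3/10
  weight(Z=1) = 5/18
Total weight = 3/10 + 5/18 = 26/45
P(Z=0 | obs) = 3/10 / 26/45 = 27/52
P(Z=1 | obs) = 5/18 / 26/45 = 25/52
argmax = 0

argmax_v P(Z = v | obs) = 0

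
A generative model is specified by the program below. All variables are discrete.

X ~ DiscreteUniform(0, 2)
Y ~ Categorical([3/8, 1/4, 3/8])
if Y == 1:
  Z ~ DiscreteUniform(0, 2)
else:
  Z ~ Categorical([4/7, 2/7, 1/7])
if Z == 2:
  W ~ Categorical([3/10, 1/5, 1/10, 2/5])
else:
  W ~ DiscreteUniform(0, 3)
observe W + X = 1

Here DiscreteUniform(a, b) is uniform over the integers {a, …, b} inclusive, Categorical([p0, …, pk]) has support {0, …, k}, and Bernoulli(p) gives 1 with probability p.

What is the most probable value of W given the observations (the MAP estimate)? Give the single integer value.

Enumerate traces; 18 have nonzero weight after conditioning:
  (X=0, Y=0, Z=0, W=1) weight 1/56
  (X=0, Y=0, Z=1, W=1) weight 1/112
  (X=0, Y=0, Z=2, W=1) weight 1/280
  (X=0, Y=1, Z=0, W=1) weight 1/144
  (X=0, Y=1, Z=1, W=1) weight 1/144
  (X=0, Y=1, Z=2, W=1) weight 1/180
  (X=0, Y=2, Z=0, W=1) weight 1/56
  (X=0, Y=2, Z=1, W=1) weight 1/112
  (X=1, Y=0, Z=0, W=0) weight 1/56
  … 9 more
Group by W:
  weight(W=0) = 109/1260
  weight(W=1) = 101/1260
Total weight = 109/1260 + 101/1260 = 1/6
P(W=0 | obs) = 109/1260 / 1/6 = 109/210
P(W=1 | obs) = 101/1260 / 1/6 = 101/210
argmax = 0

argmax_v P(W = v | obs) = 0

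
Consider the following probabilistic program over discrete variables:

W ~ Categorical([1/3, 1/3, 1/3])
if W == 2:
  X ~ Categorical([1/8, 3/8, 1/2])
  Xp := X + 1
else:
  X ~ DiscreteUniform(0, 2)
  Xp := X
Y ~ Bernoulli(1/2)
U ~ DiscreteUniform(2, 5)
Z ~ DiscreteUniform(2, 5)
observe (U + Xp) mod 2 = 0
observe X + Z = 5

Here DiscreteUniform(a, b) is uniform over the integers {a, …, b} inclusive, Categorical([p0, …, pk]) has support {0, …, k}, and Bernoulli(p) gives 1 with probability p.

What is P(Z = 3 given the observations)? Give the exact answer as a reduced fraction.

Enumerate traces; 36 have nonzero weight after conditioning:
  (W=0, X=0, Y=0, U=2, Z=5) weight 1/288
  (W=0, X=0, Y=0, U=4, Z=5) weight 1/288
  (W=0, X=0, Y=1, U=2, Z=5) weight 1/288
  (W=0, X=0, Y=1, U=4, Z=5) weight 1/288
  (W=0, X=1, Y=0, U=3, Z=4) weight 1/288
  (W=0, X=1, Y=0, U=5, Z=4) weight 1/288
  (W=0, X=1, Y=1, U=3, Z=4) weight 1/288
  (W=0, X=1, Y=1, U=5, Z=4) weight 1/288
  (W=0, X=2, Y=0, U=2, Z=3) weight 1/288
  … 27 more
Group by Z:
  weight(Z=3) = 7/144
  weight(Z=4) = 25/576
  weight(Z=5) = 19/576
Total weight = 7/144 + 25/576 + 19/576 = 1/8
P(Z=3 | obs) = 7/144 / 1/8 = 7/18
P(Z=4 | obs) = 25/576 / 1/8 = 25/72
P(Z=5 | obs) = 19/576 / 1/8 = 19/72

P(Z = 3 | obs) = 7/18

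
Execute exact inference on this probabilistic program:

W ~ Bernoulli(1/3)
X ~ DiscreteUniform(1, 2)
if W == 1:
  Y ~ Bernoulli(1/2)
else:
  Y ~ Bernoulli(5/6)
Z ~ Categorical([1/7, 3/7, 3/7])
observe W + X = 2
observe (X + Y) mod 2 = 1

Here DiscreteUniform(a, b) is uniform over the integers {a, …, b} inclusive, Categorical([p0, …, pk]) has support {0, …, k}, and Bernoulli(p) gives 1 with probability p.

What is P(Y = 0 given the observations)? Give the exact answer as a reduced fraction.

P(Y = 0 | obs) = 3/13

Enumerate traces; 6 have nonzero weight after conditioning:
  (W=0, X=2, Y=1, Z=0) weight 5/126
  (W=0, X=2, Y=1, Z=1) weight 5/42
  (W=0, X=2, Y=1, Z=2) weight 5/42
  (W=1, X=1, Y=0, Z=0) weight 1/84
  (W=1, X=1, Y=0, Z=1) weight 1/28
  (W=1, X=1, Y=0, Z=2) weight 1/28
Group by Y:
  weight(Y=0) = 1/12
  weight(Y=1) = 5/18
Total weight = 1/12 + 5/18 = 13/36
P(Y=0 | obs) = 1/12 / 13/36 = 3/13
P(Y=1 | obs) = 5/18 / 13/36 = 10/13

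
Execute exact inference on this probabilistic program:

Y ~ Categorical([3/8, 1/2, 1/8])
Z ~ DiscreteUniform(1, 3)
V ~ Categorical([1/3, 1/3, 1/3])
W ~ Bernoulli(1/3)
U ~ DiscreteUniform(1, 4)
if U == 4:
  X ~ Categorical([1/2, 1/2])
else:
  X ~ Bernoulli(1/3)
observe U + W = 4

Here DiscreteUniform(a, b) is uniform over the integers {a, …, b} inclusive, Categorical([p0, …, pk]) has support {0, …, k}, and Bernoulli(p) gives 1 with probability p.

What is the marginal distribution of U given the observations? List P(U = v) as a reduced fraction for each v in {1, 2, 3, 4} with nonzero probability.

Enumerate traces; 108 have nonzero weight after conditioning:
  (Y=0, Z=1, V=0, W=0, U=4, X=0) weight 1/288
  (Y=0, Z=1, V=0, W=0, U=4, X=1) weight 1/288
  (Y=0, Z=1, V=0, W=1, U=3, X=0) weight 1/432
  (Y=0, Z=1, V=0, W=1, U=3, X=1) weight 1/864
  (Y=0, Z=1, V=1, W=0, U=4, X=0) weight 1/288
  (Y=0, Z=1, V=1, W=0, U=4, X=1) weight 1/288
  (Y=0, Z=1, V=1, W=1, U=3, X=0) weight 1/432
  (Y=0, Z=1, V=1, W=1, U=3, X=1) weight 1/864
  … 100 more
Group by U:
  weight(U=3) = 1/12
  weight(U=4) = 1/6
Total weight = 1/12 + 1/6 = 1/4
P(U=3 | obs) = 1/12 / 1/4 = 1/3
P(U=4 | obs) = 1/6 / 1/4 = 2/3

P(U=3) = 1/3, P(U=4) = 2/3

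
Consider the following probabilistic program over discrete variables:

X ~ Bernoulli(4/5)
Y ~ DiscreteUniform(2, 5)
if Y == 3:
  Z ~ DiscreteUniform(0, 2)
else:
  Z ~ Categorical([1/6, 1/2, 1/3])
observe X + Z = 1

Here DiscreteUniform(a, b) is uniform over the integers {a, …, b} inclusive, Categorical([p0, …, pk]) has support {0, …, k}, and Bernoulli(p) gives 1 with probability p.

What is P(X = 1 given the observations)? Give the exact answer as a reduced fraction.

Enumerate traces; 8 have nonzero weight after conditioning:
  (X=0, Y=2, Z=1) weight 1/40
  (X=0, Y=3, Z=1) weight 1/60
  (X=0, Y=4, Z=1) weight 1/40
  (X=0, Y=5, Z=1) weight 1/40
  (X=1, Y=2, Z=0) weight 1/30
  (X=1, Y=3, Z=0) weight 1/15
  (X=1, Y=4, Z=0) weight 1/30
  (X=1, Y=5, Z=0) weight 1/30
Group by X:
  weight(X=0) = 11/120
  weight(X=1) = 1/6
Total weight = 11/120 + 1/6 = 31/120
P(X=0 | obs) = 11/120 / 31/120 = 11/31
P(X=1 | obs) = 1/6 / 31/120 = 20/31

P(X = 1 | obs) = 20/31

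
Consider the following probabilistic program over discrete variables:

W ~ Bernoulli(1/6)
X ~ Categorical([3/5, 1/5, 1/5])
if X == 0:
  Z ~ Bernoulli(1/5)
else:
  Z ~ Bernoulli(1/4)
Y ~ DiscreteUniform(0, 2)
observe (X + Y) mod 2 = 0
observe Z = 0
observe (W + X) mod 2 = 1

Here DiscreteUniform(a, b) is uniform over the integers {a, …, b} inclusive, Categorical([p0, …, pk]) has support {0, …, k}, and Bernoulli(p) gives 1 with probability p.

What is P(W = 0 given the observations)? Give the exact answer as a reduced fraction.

P(W = 0 | obs) = 25/67

Enumerate traces; 5 have nonzero weight after conditioning:
  (W=0, X=1, Z=0, Y=1) weight 1/24
  (W=1, X=0, Z=0, Y=0) weight 2/75
  (W=1, X=0, Z=0, Y=2) weight 2/75
  (W=1, X=2, Z=0, Y=0) weight 1/120
  (W=1, X=2, Z=0, Y=2) weight 1/120
Group by W:
  weight(W=0) = 1/24
  weight(W=1) = 7/100
Total weight = 1/24 + 7/100 = 67/600
P(W=0 | obs) = 1/24 / 67/600 = 25/67
P(W=1 | obs) = 7/100 / 67/600 = 42/67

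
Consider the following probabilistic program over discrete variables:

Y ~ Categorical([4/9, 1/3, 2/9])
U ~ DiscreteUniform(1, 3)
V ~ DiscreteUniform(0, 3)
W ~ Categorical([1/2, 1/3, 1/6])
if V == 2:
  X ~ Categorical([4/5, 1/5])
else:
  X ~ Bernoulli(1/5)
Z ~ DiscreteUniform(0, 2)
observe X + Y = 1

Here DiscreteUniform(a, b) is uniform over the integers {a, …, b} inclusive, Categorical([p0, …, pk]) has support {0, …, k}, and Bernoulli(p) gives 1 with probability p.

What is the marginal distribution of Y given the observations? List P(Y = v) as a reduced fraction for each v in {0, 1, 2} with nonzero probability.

Enumerate traces; 216 have nonzero weight after conditioning:
  (Y=0, U=1, V=0, W=0, X=1, Z=0) weight 1/810
  (Y=0, U=1, V=0, W=0, X=1, Z=1) weight 1/810
  (Y=0, U=1, V=0, W=0, X=1, Z=2) weight 1/810
  (Y=0, U=1, V=0, W=1, X=1, Z=0) weight 1/1215
  (Y=0, U=1, V=0, W=1, X=1, Z=1) weight 1/1215
  (Y=0, U=1, V=0, W=1, X=1, Z=2) weight 1/1215
  (Y=0, U=1, V=0, W=2, X=1, Z=0) weight 1/2430
  (Y=0, U=1, V=0, W=2, X=1, Z=1) weight 1/2430
  (Y=1, U=1, V=0, W=0, X=0, Z=0) weight 1/270
  … 207 more
Group by Y:
  weight(Y=0) = 4/45
  weight(Y=1) = 4/15
Total weight = 4/45 + 4/15 = 16/45
P(Y=0 | obs) = 4/45 / 16/45 = 1/4
P(Y=1 | obs) = 4/15 / 16/45 = 3/4

P(Y=0) = 1/4, P(Y=1) = 3/4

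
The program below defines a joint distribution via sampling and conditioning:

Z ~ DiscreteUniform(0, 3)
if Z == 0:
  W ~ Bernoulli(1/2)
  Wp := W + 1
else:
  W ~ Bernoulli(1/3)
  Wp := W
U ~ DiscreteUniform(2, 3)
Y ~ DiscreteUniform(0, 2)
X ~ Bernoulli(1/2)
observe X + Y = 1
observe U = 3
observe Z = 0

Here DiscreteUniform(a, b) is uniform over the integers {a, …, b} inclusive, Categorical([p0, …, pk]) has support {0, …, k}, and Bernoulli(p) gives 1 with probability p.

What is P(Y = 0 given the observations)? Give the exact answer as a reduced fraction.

P(Y = 0 | obs) = 1/2

Enumerate traces; 4 have nonzero weight after conditioning:
  (Z=0, W=0, U=3, Y=0, X=1) weight 1/96
  (Z=0, W=0, U=3, Y=1, X=0) weight 1/96
  (Z=0, W=1, U=3, Y=0, X=1) weight 1/96
  (Z=0, W=1, U=3, Y=1, X=0) weight 1/96
Group by Y:
  weight(Y=0) = 1/48
  weight(Y=1) = 1/48
Total weight = 1/48 + 1/48 = 1/24
P(Y=0 | obs) = 1/48 / 1/24 = 1/2
P(Y=1 | obs) = 1/48 / 1/24 = 1/2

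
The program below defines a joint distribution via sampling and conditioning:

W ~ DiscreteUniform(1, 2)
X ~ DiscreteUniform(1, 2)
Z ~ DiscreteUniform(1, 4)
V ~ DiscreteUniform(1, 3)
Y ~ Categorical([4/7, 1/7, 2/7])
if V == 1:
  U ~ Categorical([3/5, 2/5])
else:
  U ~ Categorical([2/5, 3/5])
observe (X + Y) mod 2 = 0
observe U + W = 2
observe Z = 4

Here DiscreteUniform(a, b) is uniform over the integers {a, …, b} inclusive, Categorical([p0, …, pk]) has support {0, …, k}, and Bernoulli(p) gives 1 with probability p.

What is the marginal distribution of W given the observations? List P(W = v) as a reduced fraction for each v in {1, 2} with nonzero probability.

P(W=1) = 8/15, P(W=2) = 7/15

Enumerate traces; 18 have nonzero weight after conditioning:
  (W=1, X=1, Z=4, V=1, Y=1, U=1) weight 1/840
  (W=1, X=1, Z=4, V=2, Y=1, U=1) weight 1/560
  (W=1, X=1, Z=4, V=3, Y=1, U=1) weight 1/560
  (W=1, X=2, Z=4, V=1, Y=0, U=1) weight 1/210
  (W=1, X=2, Z=4, V=1, Y=2, U=1) weight 1/420
  (W=1, X=2, Z=4, V=2, Y=0, U=1) weight 1/140
  (W=1, X=2, Z=4, V=2, Y=2, U=1) weight 1/280
  (W=1, X=2, Z=4, V=3, Y=0, U=1) weight 1/140
  (W=2, X=1, Z=4, V=1, Y=1, U=0) weight 1/560
  … 9 more
Group by W:
  weight(W=1) = 1/30
  weight(W=2) = 7/240
Total weight = 1/30 + 7/240 = 1/16
P(W=1 | obs) = 1/30 / 1/16 = 8/15
P(W=2 | obs) = 7/240 / 1/16 = 7/15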